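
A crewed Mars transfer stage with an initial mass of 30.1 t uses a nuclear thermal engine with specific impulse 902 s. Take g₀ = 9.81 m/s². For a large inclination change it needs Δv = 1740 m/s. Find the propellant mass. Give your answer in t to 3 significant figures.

propellant mass ≈ 5.37 t

v_e = Isp · g₀ = 902 × 9.81 = 8848.6 m/s.
Rocket equation: m₀/m_f = exp(Δv / v_e) = exp(1740 / 8848.6) = exp(0.1966) = 1.2173.
m_f = 30.1 / 1.2173 = 24.7269 t, so propellant = m₀ − m_f = 30.1 − 24.7269 = 5.3731 t.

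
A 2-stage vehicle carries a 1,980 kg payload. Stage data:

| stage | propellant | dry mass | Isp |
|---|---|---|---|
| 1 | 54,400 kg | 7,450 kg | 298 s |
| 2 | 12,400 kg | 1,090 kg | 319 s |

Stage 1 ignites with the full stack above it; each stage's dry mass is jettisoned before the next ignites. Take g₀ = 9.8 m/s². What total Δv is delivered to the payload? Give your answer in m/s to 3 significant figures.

Δv ≈ 8610 m/s

Ignition mass of stage 1 = 54,400+7,450 + 12,400+1,090 + 1,980 = 77,320 kg.
Stage 1: m₀ = 77,320 kg, m_f = 77,320 − 54,400 = 22,920 kg; Δv = 298×9.8×ln(3.373) = 2920.4×1.2159 ≈ 3551 m/s.
Stage 2: m₀ = 15,470 kg, m_f = 15,470 − 12,400 = 3,070 kg; Δv = 319×9.8×ln(5.039) = 3126.2×1.6172 ≈ 5056 m/s.
Total Δv = 3551 + 5056 = 8607 m/s.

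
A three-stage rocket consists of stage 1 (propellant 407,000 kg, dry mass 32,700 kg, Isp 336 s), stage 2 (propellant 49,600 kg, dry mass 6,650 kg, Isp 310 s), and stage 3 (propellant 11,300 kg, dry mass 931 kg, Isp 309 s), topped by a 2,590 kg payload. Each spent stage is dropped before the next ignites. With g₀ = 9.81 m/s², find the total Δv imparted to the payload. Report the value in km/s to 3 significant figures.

Δv ≈ 13.3 km/s

Ignition mass of stage 1 = 407,000+32,700 + 49,600+6,650 + 11,300+931 + 2,590 = 510,771 kg.
Stage 1: m₀ = 510,771 kg, m_f = 510,771 − 407,000 = 103,771 kg; Δv = 336×9.81×ln(4.922) = 3296.2×1.5937 ≈ 5253 m/s.
Stage 2: m₀ = 71,071 kg, m_f = 71,071 − 49,600 = 21,471 kg; Δv = 310×9.81×ln(3.31) = 3041.1×1.1970 ≈ 3640 m/s.
Stage 3: m₀ = 14,821 kg, m_f = 14,821 − 11,300 = 3,521 kg; Δv = 309×9.81×ln(4.209) = 3031.3×1.4373 ≈ 4357 m/s.
Total Δv = 5253 + 3640 + 4357 = 13250 m/s.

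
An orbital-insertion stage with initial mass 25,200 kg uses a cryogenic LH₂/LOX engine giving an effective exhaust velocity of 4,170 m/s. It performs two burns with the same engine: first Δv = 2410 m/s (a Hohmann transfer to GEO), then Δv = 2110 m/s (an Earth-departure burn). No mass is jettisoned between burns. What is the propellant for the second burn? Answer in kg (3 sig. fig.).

After the first burn: m = 25200 × exp(−2410/4170.0) = 25200 × 0.56105 = 14,138.5 kg.
After the second burn: m = 14,138.5 × exp(−2110/4170.0) = 14,138.5 × 0.60291 = 8,524.24 kg.
Second-burn propellant = 14,138.5 − 8,524.24 = 5,614.26 kg.

propellant for the second burn ≈ 5610 kg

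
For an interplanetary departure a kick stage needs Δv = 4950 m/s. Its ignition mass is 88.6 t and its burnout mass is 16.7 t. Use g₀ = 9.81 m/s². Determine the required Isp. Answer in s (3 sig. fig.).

Isp ≈ 302 s

ln(m₀/m_f) = ln(88600/16700) = ln(5.305) = 1.6687.
Using Δv = v_e ln(m₀/m_f): v_e = Δv / ln(m₀/m_f) = 4950 / 1.6687 = 2966.3 m/s.
Isp = v_e / g₀ = 2966.3 / 9.81 = 302.4 s.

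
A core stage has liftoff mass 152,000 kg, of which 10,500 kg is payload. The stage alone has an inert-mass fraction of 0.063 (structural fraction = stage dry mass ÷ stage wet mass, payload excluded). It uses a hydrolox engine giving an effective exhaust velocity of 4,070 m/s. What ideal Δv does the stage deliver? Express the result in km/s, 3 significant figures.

Δv ≈ 8.38 km/s

Stage wet mass = m₀ − payload = 152,000 − 10,500 = 141,500 kg.
Stage dry mass = ε × stage wet mass = 0.063 × 141,500 = 8,914.5 kg.
Burnout mass m_f = stage dry + payload = 8,914.5 + 10,500 = 19,414.5 kg.
Using Δv = v_e ln(m₀/m_f): Δv = v_e · ln(152,000/19,414.5) = 4070.0 × ln(7.829) = 4070.0 × 2.0579 ≈ 8375 m/s.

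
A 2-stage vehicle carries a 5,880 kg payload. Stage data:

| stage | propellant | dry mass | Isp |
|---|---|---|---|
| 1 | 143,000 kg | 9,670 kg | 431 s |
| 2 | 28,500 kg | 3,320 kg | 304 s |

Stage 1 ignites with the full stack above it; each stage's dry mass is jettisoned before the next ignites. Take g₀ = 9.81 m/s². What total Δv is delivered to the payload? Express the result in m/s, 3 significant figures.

Δv ≈ 10100 m/s

Ignition mass of stage 1 = 143,000+9,670 + 28,500+3,320 + 5,880 = 190,370 kg.
Stage 1: m₀ = 190,370 kg, m_f = 190,370 − 143,000 = 47,370 kg; Δv = 431×9.81×ln(4.019) = 4228.1×1.3910 ≈ 5881 m/s.
Stage 2: m₀ = 37,700 kg, m_f = 37,700 − 28,500 = 9,200 kg; Δv = 304×9.81×ln(4.098) = 2982.2×1.4105 ≈ 4206 m/s.
Total Δv = 5881 + 4206 = 10087 m/s.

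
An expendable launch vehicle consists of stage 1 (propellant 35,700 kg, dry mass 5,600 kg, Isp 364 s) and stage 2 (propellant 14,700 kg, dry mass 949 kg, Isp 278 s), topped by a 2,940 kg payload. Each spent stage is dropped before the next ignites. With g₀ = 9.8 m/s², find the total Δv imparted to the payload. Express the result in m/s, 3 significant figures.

Δv ≈ 7500 m/s

Ignition mass of stage 1 = 35,700+5,600 + 14,700+949 + 2,940 = 59,889 kg.
Stage 1: m₀ = 59,889 kg, m_f = 59,889 − 35,700 = 24,189 kg; Δv = 364×9.8×ln(2.476) = 3567.2×0.9066 ≈ 3234 m/s.
Stage 2: m₀ = 18,589 kg, m_f = 18,589 − 14,700 = 3,889 kg; Δv = 278×9.8×ln(4.78) = 2724.4×1.5644 ≈ 4262 m/s.
Total Δv = 3234 + 4262 = 7496 m/s.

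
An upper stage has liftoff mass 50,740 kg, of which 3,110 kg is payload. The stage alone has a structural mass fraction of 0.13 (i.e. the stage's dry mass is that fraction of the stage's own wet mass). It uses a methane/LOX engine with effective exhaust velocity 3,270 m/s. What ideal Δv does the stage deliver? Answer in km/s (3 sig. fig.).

Δv ≈ 5.55 km/s

Stage wet mass = m₀ − payload = 50,740 − 3,110 = 47,630 kg.
Stage dry mass = ε × stage wet mass = 0.13 × 47,630 = 6,191.9 kg.
Burnout mass m_f = stage dry + payload = 6,191.9 + 3,110 = 9,301.9 kg.
Δv = v_e · ln(50,740/9,301.9) = 3270.0 × ln(5.455) = 3270.0 × 1.6965 ≈ 5548 m/s.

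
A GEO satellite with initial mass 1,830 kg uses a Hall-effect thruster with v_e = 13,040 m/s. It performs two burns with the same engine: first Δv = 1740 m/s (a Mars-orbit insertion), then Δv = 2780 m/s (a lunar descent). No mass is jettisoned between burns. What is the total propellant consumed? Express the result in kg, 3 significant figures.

After the first burn: m = 1830 × exp(−1740/13040.0) = 1830 × 0.87508 = 1,601.4 kg.
After the second burn: m = 1,601.4 × exp(−2780/13040.0) = 1,601.4 × 0.80800 = 1,293.93 kg.
Total propellant = m₀ − m_final = 1830 − 1,293.93 = 536.07 kg.

total propellant consumed ≈ 536 kg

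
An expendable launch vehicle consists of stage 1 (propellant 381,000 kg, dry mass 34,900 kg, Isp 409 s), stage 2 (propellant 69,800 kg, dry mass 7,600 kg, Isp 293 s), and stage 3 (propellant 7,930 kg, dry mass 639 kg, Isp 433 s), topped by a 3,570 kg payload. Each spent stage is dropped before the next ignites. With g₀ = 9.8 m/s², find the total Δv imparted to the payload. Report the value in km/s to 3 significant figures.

Δv ≈ 14.5 km/s

Ignition mass of stage 1 = 381,000+34,900 + 69,800+7,600 + 7,930+639 + 3,570 = 505,439 kg.
Stage 1: m₀ = 505,439 kg, m_f = 505,439 − 381,000 = 124,439 kg; Δv = 409×9.8×ln(4.062) = 4008.2×1.4016 ≈ 5618 m/s.
Stage 2: m₀ = 89,539 kg, m_f = 89,539 − 69,800 = 19,739 kg; Δv = 293×9.8×ln(4.536) = 2871.4×1.5121 ≈ 4342 m/s.
Stage 3: m₀ = 12,139 kg, m_f = 12,139 − 7,930 = 4,209 kg; Δv = 433×9.8×ln(2.884) = 4243.4×1.0592 ≈ 4495 m/s.
Total Δv = 5618 + 4342 + 4495 = 14455 m/s.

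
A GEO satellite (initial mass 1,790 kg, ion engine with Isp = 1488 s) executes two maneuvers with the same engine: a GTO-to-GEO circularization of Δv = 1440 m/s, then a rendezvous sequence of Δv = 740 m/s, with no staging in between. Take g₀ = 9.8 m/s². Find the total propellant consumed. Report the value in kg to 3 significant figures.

total propellant consumed ≈ 249 kg

v_e = Isp · g₀ = 1488 × 9.8 = 14582.4 m/s.
After the first burn: m = 1790 × exp(−1440/14582.4) = 1790 × 0.90597 = 1,621.69 kg.
After the second burn: m = 1,621.69 × exp(−740/14582.4) = 1,621.69 × 0.95052 = 1,541.45 kg.
Total propellant = m₀ − m_final = 1790 − 1,541.45 = 248.55 kg.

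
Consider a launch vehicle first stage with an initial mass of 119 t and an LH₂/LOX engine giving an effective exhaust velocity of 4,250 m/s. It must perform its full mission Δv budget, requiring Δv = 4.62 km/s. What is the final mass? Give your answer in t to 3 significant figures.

final mass ≈ 40.1 t

By the Tsiolkovsky rocket equation, m₀/m_f = exp(Δv / v_e) = exp(4620 / 4250.0) = exp(1.0871) = 2.9655.
m_f = m₀ / 2.9655 = 119 / 2.9655 = 40.1281 t.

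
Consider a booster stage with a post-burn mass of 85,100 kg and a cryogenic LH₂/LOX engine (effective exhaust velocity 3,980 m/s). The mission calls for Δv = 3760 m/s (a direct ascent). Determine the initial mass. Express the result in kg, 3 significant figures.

By the Tsiolkovsky rocket equation, m₀/m_f = exp(Δv / v_e) = exp(3760 / 3980.0) = exp(0.9447) = 2.5721.
m₀ = m_f × 2.5721 = 85,100 × 2.5721 = 218,886 kg.

initial mass ≈ 219000 kg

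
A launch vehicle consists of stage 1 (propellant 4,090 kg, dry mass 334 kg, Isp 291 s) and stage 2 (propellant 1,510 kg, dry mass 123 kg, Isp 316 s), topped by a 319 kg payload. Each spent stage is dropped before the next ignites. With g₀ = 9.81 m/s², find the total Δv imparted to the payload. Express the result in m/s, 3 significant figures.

Ignition mass of stage 1 = 4,090+334 + 1,510+123 + 319 = 6,376 kg.
Stage 1: m₀ = 6,376 kg, m_f = 6,376 − 4,090 = 2,286 kg; Δv = 291×9.81×ln(2.789) = 2854.7×1.0257 ≈ 2928 m/s.
Stage 2: m₀ = 1,952 kg, m_f = 1,952 − 1,510 = 442 kg; Δv = 316×9.81×ln(4.416) = 3100.0×1.4853 ≈ 4604 m/s.
Total Δv = 2928 + 4604 = 7532 m/s.

Δv ≈ 7530 m/s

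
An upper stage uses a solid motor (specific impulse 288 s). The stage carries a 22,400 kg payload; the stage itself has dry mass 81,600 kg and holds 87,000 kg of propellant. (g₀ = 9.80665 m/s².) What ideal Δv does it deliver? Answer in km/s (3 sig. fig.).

Δv ≈ 1.72 km/s

v_e = Isp · g₀ = 288 × 9.80665 = 2824.3 m/s.
m₀ = payload + dry + propellant = 22,400 + 81,600 + 87,000 = 191,000 kg.
m_f = payload + dry = 22,400 + 81,600 = 104,000 kg.
Δv = v_e · ln(m₀/m_f) = 2824.3 × ln(1.837) = 2824.3 × 0.6079 ≈ 1716.9 m/s.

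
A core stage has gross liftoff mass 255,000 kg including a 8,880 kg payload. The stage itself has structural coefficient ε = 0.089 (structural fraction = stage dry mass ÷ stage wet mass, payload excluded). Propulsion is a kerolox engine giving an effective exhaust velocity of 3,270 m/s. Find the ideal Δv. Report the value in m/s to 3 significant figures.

Stage wet mass = m₀ − payload = 255,000 − 8,880 = 246,120 kg.
Stage dry mass = ε × stage wet mass = 0.089 × 246,120 = 21,904.7 kg.
Burnout mass m_f = stage dry + payload = 21,904.7 + 8,880 = 30,784.7 kg.
Δv = v_e · ln(255,000/30,784.7) = 3270.0 × ln(8.283) = 3270.0 × 2.1142 ≈ 6914 m/s.

Δv ≈ 6910 m/s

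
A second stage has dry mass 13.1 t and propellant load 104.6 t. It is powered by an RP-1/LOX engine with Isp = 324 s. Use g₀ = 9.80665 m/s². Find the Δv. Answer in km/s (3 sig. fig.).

Δv ≈ 6.98 km/s

v_e = Isp · g₀ = 324 × 9.80665 = 3177.4 m/s.
m₀ = m_dry + m_prop = 13.1 + 104.6 = 117.7 t.
Δv = v_e · ln(m₀/m_f) = 3177.4 × ln(8.985) = 3177.4 × 2.1955 ≈ 6976.0 m/s.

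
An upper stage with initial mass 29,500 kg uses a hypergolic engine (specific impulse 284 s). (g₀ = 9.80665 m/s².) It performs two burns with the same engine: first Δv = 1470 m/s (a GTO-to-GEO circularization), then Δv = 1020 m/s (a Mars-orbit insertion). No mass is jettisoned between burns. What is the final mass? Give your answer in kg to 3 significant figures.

v_e = Isp · g₀ = 284 × 9.80665 = 2785.1 m/s.
After the first burn: m = 29500 × exp(−1470/2785.1) = 29500 × 0.58989 = 17,401.8 kg.
After the second burn: m = 17,401.8 × exp(−1020/2785.1) = 17,401.8 × 0.69334 = 12,065.4 kg.

final mass ≈ 12100 kg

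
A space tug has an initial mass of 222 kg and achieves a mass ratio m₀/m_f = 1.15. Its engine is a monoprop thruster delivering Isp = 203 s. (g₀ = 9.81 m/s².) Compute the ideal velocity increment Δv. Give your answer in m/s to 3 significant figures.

v_e = Isp · g₀ = 203 × 9.81 = 1991.4 m/s.
By the Tsiolkovsky rocket equation, Δv = v_e · ln(1.15) = 1991.4 × 0.1398 ≈ 278.3 m/s.

Δv ≈ 278 m/s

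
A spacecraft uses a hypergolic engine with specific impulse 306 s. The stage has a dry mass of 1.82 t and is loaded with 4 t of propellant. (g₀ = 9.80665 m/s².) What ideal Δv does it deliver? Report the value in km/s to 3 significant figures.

v_e = Isp · g₀ = 306 × 9.80665 = 3000.8 m/s.
m₀ = m_dry + m_prop = 1.82 + 4 = 5.82 t.
From the ideal rocket equation, Δv = v_e · ln(m₀/m_f) = 3000.8 × ln(3.198) = 3000.8 × 1.1625 ≈ 3488.4 m/s.

Δv ≈ 3.49 km/s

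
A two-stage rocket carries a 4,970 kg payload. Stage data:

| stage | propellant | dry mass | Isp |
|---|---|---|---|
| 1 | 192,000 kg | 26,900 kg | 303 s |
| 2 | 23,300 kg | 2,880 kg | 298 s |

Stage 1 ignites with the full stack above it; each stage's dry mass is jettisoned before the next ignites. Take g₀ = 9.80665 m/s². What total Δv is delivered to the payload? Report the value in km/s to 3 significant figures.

Δv ≈ 8.37 km/s

Ignition mass of stage 1 = 192,000+26,900 + 23,300+2,880 + 4,970 = 250,050 kg.
Stage 1: m₀ = 250,050 kg, m_f = 250,050 − 192,000 = 58,050 kg; Δv = 303×9.80665×ln(4.307) = 2971.4×1.4604 ≈ 4339 m/s.
Stage 2: m₀ = 31,150 kg, m_f = 31,150 − 23,300 = 7,850 kg; Δv = 298×9.80665×ln(3.968) = 2922.4×1.3783 ≈ 4028 m/s.
Total Δv = 4339 + 4028 = 8367 m/s.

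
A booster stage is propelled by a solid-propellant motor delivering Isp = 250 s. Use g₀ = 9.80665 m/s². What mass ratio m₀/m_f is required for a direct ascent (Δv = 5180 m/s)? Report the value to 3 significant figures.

mass ratio ≈ 8.27

v_e = Isp · g₀ = 250 × 9.80665 = 2451.7 m/s.
Rocket equation: m₀/m_f = exp(Δv / v_e) = exp(5180 / 2451.7) = exp(2.1129) = 8.2718.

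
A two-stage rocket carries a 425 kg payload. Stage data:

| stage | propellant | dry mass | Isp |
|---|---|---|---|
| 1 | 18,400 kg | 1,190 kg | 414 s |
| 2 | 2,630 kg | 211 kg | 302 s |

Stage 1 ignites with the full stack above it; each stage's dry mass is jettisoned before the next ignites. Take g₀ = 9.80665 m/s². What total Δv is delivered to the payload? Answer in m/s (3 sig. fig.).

Δv ≈ 11500 m/s

Ignition mass of stage 1 = 18,400+1,190 + 2,630+211 + 425 = 22,856 kg.
Stage 1: m₀ = 22,856 kg, m_f = 22,856 − 18,400 = 4,456 kg; Δv = 414×9.80665×ln(5.129) = 4060.0×1.6350 ≈ 6638 m/s.
Stage 2: m₀ = 3,266 kg, m_f = 3,266 − 2,630 = 636 kg; Δv = 302×9.80665×ln(5.135) = 2961.6×1.6361 ≈ 4846 m/s.
Total Δv = 6638 + 4846 = 11484 m/s.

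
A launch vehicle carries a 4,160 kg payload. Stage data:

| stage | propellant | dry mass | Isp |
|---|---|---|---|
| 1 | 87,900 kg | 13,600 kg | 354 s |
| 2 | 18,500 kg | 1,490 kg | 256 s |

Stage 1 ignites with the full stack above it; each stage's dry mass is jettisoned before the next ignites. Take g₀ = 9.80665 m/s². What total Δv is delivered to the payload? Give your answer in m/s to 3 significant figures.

Δv ≈ 7820 m/s

Ignition mass of stage 1 = 87,900+13,600 + 18,500+1,490 + 4,160 = 125,650 kg.
Stage 1: m₀ = 125,650 kg, m_f = 125,650 − 87,900 = 37,750 kg; Δv = 354×9.80665×ln(3.328) = 3471.6×1.2025 ≈ 4175 m/s.
Stage 2: m₀ = 24,150 kg, m_f = 24,150 − 18,500 = 5,650 kg; Δv = 256×9.80665×ln(4.274) = 2510.5×1.4526 ≈ 3647 m/s.
Total Δv = 4175 + 3647 = 7822 m/s.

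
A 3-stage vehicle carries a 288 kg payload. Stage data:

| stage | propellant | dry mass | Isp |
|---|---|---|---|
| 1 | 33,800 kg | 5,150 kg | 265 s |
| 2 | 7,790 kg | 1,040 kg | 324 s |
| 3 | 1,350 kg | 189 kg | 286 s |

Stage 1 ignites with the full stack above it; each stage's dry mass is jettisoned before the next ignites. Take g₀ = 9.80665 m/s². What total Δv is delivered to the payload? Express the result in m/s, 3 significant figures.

Ignition mass of stage 1 = 33,800+5,150 + 7,790+1,040 + 1,350+189 + 288 = 49,607 kg.
Stage 1: m₀ = 49,607 kg, m_f = 49,607 − 33,800 = 15,807 kg; Δv = 265×9.80665×ln(3.138) = 2598.8×1.1437 ≈ 2972 m/s.
Stage 2: m₀ = 10,657 kg, m_f = 10,657 − 7,790 = 2,867 kg; Δv = 324×9.80665×ln(3.717) = 3177.4×1.3130 ≈ 4172 m/s.
Stage 3: m₀ = 1,827 kg, m_f = 1,827 − 1,350 = 477 kg; Δv = 286×9.80665×ln(3.83) = 2804.7×1.3429 ≈ 3766 m/s.
Total Δv = 2972 + 4172 + 3766 = 10910 m/s.

Δv ≈ 10900 m/s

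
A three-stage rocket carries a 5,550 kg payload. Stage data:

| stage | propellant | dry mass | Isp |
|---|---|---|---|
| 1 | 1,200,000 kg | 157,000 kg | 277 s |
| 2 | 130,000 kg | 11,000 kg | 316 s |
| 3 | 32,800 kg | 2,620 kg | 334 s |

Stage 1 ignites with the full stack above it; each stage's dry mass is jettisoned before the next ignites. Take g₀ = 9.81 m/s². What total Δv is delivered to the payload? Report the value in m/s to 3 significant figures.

Δv ≈ 13300 m/s

Ignition mass of stage 1 = 1,200,000+157,000 + 130,000+11,000 + 32,800+2,620 + 5,550 = 1,538,970 kg.
Stage 1: m₀ = 1,538,970 kg, m_f = 1,538,970 − 1,200,000 = 338,970 kg; Δv = 277×9.81×ln(4.54) = 2717.4×1.5130 ≈ 4111 m/s.
Stage 2: m₀ = 181,970 kg, m_f = 181,970 − 130,000 = 51,970 kg; Δv = 316×9.81×ln(3.501) = 3100.0×1.2532 ≈ 3885 m/s.
Stage 3: m₀ = 40,970 kg, m_f = 40,970 − 32,800 = 8,170 kg; Δv = 334×9.81×ln(5.015) = 3276.5×1.6124 ≈ 5283 m/s.
Total Δv = 4111 + 3885 + 5283 = 13279 m/s.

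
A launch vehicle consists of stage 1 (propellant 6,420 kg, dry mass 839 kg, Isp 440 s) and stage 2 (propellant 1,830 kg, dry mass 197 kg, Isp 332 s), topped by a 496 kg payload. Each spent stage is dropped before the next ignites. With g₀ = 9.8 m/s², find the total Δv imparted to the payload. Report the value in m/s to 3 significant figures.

Ignition mass of stage 1 = 6,420+839 + 1,830+197 + 496 = 9,782 kg.
Stage 1: m₀ = 9,782 kg, m_f = 9,782 − 6,420 = 3,362 kg; Δv = 440×9.8×ln(2.91) = 4312.0×1.0680 ≈ 4605 m/s.
Stage 2: m₀ = 2,523 kg, m_f = 2,523 − 1,830 = 693 kg; Δv = 332×9.8×ln(3.641) = 3253.6×1.2922 ≈ 4204 m/s.
Total Δv = 4605 + 4204 = 8809 m/s.

Δv ≈ 8810 m/s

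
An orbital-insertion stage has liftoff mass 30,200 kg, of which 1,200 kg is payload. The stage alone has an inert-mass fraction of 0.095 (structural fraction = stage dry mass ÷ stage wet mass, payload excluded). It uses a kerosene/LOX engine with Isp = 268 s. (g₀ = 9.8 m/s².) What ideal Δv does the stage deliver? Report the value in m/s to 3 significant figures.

Δv ≈ 5340 m/s

Stage wet mass = m₀ − payload = 30,200 − 1,200 = 29,000 kg.
Stage dry mass = ε × stage wet mass = 0.095 × 29,000 = 2,755 kg.
Burnout mass m_f = stage dry + payload = 2,755 + 1,200 = 3,955 kg.
v_e = Isp · g₀ = 268 × 9.8 = 2626.4 m/s.
Δv = v_e · ln(30,200/3,955) = 2626.4 × ln(7.636) = 2626.4 × 2.0329 ≈ 5339 m/s.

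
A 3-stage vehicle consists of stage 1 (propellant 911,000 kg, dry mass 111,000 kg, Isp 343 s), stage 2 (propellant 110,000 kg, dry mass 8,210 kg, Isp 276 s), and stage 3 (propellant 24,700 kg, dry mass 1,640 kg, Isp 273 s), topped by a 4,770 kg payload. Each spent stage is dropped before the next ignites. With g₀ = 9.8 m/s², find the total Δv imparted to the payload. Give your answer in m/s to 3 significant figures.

Ignition mass of stage 1 = 911,000+111,000 + 110,000+8,210 + 24,700+1,640 + 4,770 = 1,171,320 kg.
Stage 1: m₀ = 1,171,320 kg, m_f = 1,171,320 − 911,000 = 260,320 kg; Δv = 343×9.8×ln(4.5) = 3361.4×1.5040 ≈ 5055 m/s.
Stage 2: m₀ = 149,320 kg, m_f = 149,320 − 110,000 = 39,320 kg; Δv = 276×9.8×ln(3.798) = 2704.8×1.3344 ≈ 3609 m/s.
Stage 3: m₀ = 31,110 kg, m_f = 31,110 − 24,700 = 6,410 kg; Δv = 273×9.8×ln(4.853) = 2675.4×1.5797 ≈ 4226 m/s.
Total Δv = 5055 + 3609 + 4226 = 12890 m/s.

Δv ≈ 12900 m/s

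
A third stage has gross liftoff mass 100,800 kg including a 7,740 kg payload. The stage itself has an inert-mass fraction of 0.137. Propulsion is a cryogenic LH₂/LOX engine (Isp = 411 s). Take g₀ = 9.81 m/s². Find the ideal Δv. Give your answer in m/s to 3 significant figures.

Stage wet mass = m₀ − payload = 100,800 − 7,740 = 93,060 kg.
Stage dry mass = ε × stage wet mass = 0.137 × 93,060 = 12,749.2 kg.
Burnout mass m_f = stage dry + payload = 12,749.2 + 7,740 = 20,489.2 kg.
v_e = Isp · g₀ = 411 × 9.81 = 4031.9 m/s.
Δv = v_e · ln(100,800/20,489.2) = 4031.9 × ln(4.92) = 4031.9 × 1.5932 ≈ 6424 m/s.

Δv ≈ 6420 m/s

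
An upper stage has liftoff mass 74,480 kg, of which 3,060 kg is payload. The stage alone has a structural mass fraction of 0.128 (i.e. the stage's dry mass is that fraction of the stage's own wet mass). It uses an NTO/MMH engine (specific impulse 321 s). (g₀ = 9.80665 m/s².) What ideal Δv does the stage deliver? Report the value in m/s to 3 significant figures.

Stage wet mass = m₀ − payload = 74,480 − 3,060 = 71,420 kg.
Stage dry mass = ε × stage wet mass = 0.128 × 71,420 = 9,141.76 kg.
Burnout mass m_f = stage dry + payload = 9,141.76 + 3,060 = 12,201.76 kg.
v_e = Isp · g₀ = 321 × 9.80665 = 3147.9 m/s.
Δv = v_e · ln(74,480/12,201.76) = 3147.9 × ln(6.104) = 3147.9 × 1.8090 ≈ 5694 m/s.

Δv ≈ 5690 m/s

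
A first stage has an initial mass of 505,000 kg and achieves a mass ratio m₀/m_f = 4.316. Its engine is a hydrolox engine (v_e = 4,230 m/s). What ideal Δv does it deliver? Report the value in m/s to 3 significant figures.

Δv ≈ 6190 m/s

Using Δv = v_e ln(m₀/m_f): Δv = v_e · ln(4.316) = 4230.0 × 1.4623 ≈ 6185.7 m/s.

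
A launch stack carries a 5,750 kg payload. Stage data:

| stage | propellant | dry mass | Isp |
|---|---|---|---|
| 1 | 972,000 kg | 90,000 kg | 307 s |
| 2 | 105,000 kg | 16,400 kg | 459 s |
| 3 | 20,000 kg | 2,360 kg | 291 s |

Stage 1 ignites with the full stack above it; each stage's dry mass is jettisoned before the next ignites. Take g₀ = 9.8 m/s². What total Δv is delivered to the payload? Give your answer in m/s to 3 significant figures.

Δv ≈ 13900 m/s

Ignition mass of stage 1 = 972,000+90,000 + 105,000+16,400 + 20,000+2,360 + 5,750 = 1,211,510 kg.
Stage 1: m₀ = 1,211,510 kg, m_f = 1,211,510 − 972,000 = 239,510 kg; Δv = 307×9.8×ln(5.058) = 3008.6×1.6210 ≈ 4877 m/s.
Stage 2: m₀ = 149,510 kg, m_f = 149,510 − 105,000 = 44,510 kg; Δv = 459×9.8×ln(3.359) = 4498.2×1.2116 ≈ 5450 m/s.
Stage 3: m₀ = 28,110 kg, m_f = 28,110 − 20,000 = 8,110 kg; Δv = 291×9.8×ln(3.466) = 2851.8×1.2430 ≈ 3545 m/s.
Total Δv = 4877 + 5450 + 3545 = 13872 m/s.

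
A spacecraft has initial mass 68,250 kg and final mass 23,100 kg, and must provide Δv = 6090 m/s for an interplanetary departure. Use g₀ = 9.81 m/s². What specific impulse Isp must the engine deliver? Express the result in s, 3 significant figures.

ln(m₀/m_f) = ln(68250/23100) = ln(2.955) = 1.0833.
By the Tsiolkovsky rocket equation, v_e = Δv / ln(m₀/m_f) = 6090 / 1.0833 = 5621.5 m/s.
Isp = v_e / g₀ = 5621.5 / 9.81 = 573.0 s.

Isp ≈ 573 s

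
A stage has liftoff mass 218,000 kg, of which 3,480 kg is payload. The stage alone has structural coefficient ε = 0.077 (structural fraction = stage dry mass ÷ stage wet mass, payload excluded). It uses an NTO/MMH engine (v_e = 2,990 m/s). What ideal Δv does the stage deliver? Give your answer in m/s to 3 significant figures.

Δv ≈ 7140 m/s

Stage wet mass = m₀ − payload = 218,000 − 3,480 = 214,520 kg.
Stage dry mass = ε × stage wet mass = 0.077 × 214,520 = 16,518 kg.
Burnout mass m_f = stage dry + payload = 16,518 + 3,480 = 19,998 kg.
Δv = v_e · ln(218,000/19,998) = 2990.0 × ln(10.9) = 2990.0 × 2.3889 ≈ 7143 m/s.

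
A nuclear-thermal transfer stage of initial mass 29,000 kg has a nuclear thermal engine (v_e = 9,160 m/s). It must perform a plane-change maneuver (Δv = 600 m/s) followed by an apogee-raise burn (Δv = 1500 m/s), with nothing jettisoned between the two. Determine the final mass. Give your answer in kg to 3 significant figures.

After the first burn: m = 29000 × exp(−600/9160.0) = 29000 × 0.93660 = 27,161.4 kg.
After the second burn: m = 27,161.4 × exp(−1500/9160.0) = 27,161.4 × 0.84895 = 23,058.7 kg.

final mass ≈ 23100 kg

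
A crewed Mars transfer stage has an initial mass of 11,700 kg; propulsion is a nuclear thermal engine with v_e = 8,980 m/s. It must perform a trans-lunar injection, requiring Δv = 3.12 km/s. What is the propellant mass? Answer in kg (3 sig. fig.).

m₀/m_f = exp(Δv / v_e) = exp(3120 / 8980.0) = exp(0.3474) = 1.4154.
m_f = 11,700 / 1.4154 = 8,266.21 kg, so propellant = m₀ − m_f = 11,700 − 8,266.21 = 3,433.79 kg.

propellant mass ≈ 3430 kg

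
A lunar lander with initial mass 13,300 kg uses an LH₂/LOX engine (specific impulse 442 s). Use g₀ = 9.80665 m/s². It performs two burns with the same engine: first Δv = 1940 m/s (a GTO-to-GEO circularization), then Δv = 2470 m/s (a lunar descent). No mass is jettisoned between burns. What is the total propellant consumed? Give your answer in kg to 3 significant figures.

v_e = Isp · g₀ = 442 × 9.80665 = 4334.5 m/s.
After the first burn: m = 13300 × exp(−1940/4334.5) = 13300 × 0.63918 = 8,501.09 kg.
After the second burn: m = 8,501.09 × exp(−2470/4334.5) = 8,501.09 × 0.56562 = 4,808.39 kg.
Total propellant = m₀ − m_final = 13300 − 4,808.39 = 8,491.61 kg.

total propellant consumed ≈ 8490 kg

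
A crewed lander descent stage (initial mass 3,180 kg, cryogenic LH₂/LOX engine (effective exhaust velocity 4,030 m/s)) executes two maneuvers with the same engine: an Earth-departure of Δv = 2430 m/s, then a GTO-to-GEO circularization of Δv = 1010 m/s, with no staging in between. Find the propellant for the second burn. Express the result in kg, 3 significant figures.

propellant for the second burn ≈ 386 kg

After the first burn: m = 3180 × exp(−2430/4030.0) = 3180 × 0.54718 = 1,740.03 kg.
After the second burn: m = 1,740.03 × exp(−1010/4030.0) = 1,740.03 × 0.77832 = 1,354.3 kg.
Second-burn propellant = 1,740.03 − 1,354.3 = 385.73 kg.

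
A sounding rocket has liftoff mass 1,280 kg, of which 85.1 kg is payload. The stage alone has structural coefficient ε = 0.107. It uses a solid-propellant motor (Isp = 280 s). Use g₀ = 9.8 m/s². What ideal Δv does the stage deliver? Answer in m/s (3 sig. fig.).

Δv ≈ 4920 m/s

Stage wet mass = m₀ − payload = 1,280 − 85.1 = 1,194.9 kg.
Stage dry mass = ε × stage wet mass = 0.107 × 1,194.9 = 127.854 kg.
Burnout mass m_f = stage dry + payload = 127.854 + 85.1 = 212.954 kg.
v_e = Isp · g₀ = 280 × 9.8 = 2744.0 m/s.
From the ideal rocket equation, Δv = v_e · ln(1,280/212.954) = 2744.0 × ln(6.011) = 2744.0 × 1.7935 ≈ 4921 m/s.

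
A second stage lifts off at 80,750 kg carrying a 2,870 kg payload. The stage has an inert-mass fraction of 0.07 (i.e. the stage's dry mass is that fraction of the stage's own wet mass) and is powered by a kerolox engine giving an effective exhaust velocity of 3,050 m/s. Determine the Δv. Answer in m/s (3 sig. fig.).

Δv ≈ 6930 m/s

Stage wet mass = m₀ − payload = 80,750 − 2,870 = 77,880 kg.
Stage dry mass = ε × stage wet mass = 0.07 × 77,880 = 5,451.6 kg.
Burnout mass m_f = stage dry + payload = 5,451.6 + 2,870 = 8,321.6 kg.
Using Δv = v_e ln(m₀/m_f): Δv = v_e · ln(80,750/8,321.6) = 3050.0 × ln(9.704) = 3050.0 × 2.2725 ≈ 6931 m/s.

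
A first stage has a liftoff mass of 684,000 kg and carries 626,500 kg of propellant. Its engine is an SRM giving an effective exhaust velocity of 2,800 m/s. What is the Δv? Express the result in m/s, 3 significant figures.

m_f = m₀ − m_prop = 684,000 − 626,500 = 57,500 kg.
From the ideal rocket equation, Δv = v_e · ln(m₀/m_f) = 2800.0 × ln(11.9) = 2800.0 × 2.4762 ≈ 6933.3 m/s.

Δv ≈ 6930 m/s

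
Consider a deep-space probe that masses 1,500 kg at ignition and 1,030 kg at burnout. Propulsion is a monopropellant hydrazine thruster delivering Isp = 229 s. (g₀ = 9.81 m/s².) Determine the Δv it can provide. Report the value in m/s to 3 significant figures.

v_e = Isp · g₀ = 229 × 9.81 = 2246.5 m/s.
Using Δv = v_e ln(m₀/m_f): Δv = v_e · ln(m₀/m_f) = 2246.5 × ln(1.456) = 2246.5 × 0.3759 ≈ 844.5 m/s.

Δv ≈ 844 m/s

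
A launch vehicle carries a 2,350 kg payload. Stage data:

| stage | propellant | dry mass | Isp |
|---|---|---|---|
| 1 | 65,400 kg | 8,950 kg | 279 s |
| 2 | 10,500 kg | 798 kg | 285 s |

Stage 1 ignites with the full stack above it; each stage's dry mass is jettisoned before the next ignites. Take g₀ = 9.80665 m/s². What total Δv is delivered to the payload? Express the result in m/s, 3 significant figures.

Δv ≈ 7820 m/s

Ignition mass of stage 1 = 65,400+8,950 + 10,500+798 + 2,350 = 87,998 kg.
Stage 1: m₀ = 87,998 kg, m_f = 87,998 − 65,400 = 22,598 kg; Δv = 279×9.80665×ln(3.894) = 2736.1×1.3595 ≈ 3720 m/s.
Stage 2: m₀ = 13,648 kg, m_f = 13,648 − 10,500 = 3,148 kg; Δv = 285×9.80665×ln(4.335) = 2794.9×1.4668 ≈ 4100 m/s.
Total Δv = 3720 + 4100 = 7820 m/s.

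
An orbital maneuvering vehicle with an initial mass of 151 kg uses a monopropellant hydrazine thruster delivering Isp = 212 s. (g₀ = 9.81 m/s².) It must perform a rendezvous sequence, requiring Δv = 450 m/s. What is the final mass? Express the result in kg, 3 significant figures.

final mass ≈ 122 kg

v_e = Isp · g₀ = 212 × 9.81 = 2079.7 m/s.
m₀/m_f = exp(Δv / v_e) = exp(450 / 2079.7) = exp(0.2164) = 1.2416.
m_f = m₀ / 1.2416 = 151 / 1.2416 = 121.617 kg.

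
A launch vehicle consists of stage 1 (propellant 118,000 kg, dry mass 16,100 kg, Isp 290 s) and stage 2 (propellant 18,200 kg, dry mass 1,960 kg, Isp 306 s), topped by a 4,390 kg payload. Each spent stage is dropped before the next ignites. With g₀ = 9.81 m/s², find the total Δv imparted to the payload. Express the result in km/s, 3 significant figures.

Ignition mass of stage 1 = 118,000+16,100 + 18,200+1,960 + 4,390 = 158,650 kg.
Stage 1: m₀ = 158,650 kg, m_f = 158,650 − 118,000 = 40,650 kg; Δv = 290×9.81×ln(3.903) = 2844.9×1.3617 ≈ 3874 m/s.
Stage 2: m₀ = 24,550 kg, m_f = 24,550 − 18,200 = 6,350 kg; Δv = 306×9.81×ln(3.866) = 3001.9×1.3523 ≈ 4059 m/s.
Total Δv = 3874 + 4059 = 7933 m/s.

Δv ≈ 7.93 km/s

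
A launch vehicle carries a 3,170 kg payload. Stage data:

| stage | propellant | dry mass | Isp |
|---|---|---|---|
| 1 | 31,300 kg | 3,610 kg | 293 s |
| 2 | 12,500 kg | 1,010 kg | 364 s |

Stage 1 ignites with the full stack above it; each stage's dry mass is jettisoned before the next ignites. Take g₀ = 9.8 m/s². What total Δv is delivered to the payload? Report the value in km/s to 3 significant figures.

Ignition mass of stage 1 = 31,300+3,610 + 12,500+1,010 + 3,170 = 51,590 kg.
Stage 1: m₀ = 51,590 kg, m_f = 51,590 − 31,300 = 20,290 kg; Δv = 293×9.8×ln(2.543) = 2871.4×0.9332 ≈ 2680 m/s.
Stage 2: m₀ = 16,680 kg, m_f = 16,680 − 12,500 = 4,180 kg; Δv = 364×9.8×ln(3.99) = 3567.2×1.3839 ≈ 4937 m/s.
Total Δv = 2680 + 4937 = 7617 m/s.

Δv ≈ 7.62 km/s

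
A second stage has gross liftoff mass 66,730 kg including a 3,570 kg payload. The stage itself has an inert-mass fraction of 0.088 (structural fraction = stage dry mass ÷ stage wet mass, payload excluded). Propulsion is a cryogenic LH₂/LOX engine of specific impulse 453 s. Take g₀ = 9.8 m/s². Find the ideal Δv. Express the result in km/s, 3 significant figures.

Δv ≈ 8.83 km/s

Stage wet mass = m₀ − payload = 66,730 − 3,570 = 63,160 kg.
Stage dry mass = ε × stage wet mass = 0.088 × 63,160 = 5,558.08 kg.
Burnout mass m_f = stage dry + payload = 5,558.08 + 3,570 = 9,128.08 kg.
v_e = Isp · g₀ = 453 × 9.8 = 4439.4 m/s.
Rocket equation: Δv = v_e · ln(66,730/9,128.08) = 4439.4 × ln(7.31) = 4439.4 × 1.9893 ≈ 8831 m/s.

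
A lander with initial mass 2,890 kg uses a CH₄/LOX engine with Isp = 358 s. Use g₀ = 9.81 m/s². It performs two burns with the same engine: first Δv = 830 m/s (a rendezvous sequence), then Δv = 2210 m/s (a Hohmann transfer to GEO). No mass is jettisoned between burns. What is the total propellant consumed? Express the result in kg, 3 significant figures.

total propellant consumed ≈ 1670 kg

v_e = Isp · g₀ = 358 × 9.81 = 3512.0 m/s.
After the first burn: m = 2890 × exp(−830/3512.0) = 2890 × 0.78952 = 2,281.71 kg.
After the second burn: m = 2,281.71 × exp(−2210/3512.0) = 2,281.71 × 0.53298 = 1,216.11 kg.
Total propellant = m₀ − m_final = 2890 − 1,216.11 = 1,673.89 kg.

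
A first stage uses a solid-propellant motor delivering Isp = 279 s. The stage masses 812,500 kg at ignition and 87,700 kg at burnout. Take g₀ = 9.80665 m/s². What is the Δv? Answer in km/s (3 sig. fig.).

v_e = Isp · g₀ = 279 × 9.80665 = 2736.1 m/s.
From the ideal rocket equation, Δv = v_e · ln(m₀/m_f) = 2736.1 × ln(9.265) = 2736.1 × 2.2262 ≈ 6091.0 m/s.

Δv ≈ 6.09 km/s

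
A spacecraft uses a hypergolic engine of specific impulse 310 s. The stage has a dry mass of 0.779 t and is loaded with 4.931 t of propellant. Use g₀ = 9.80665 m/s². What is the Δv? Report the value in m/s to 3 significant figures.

Δv ≈ 6060 m/s

v_e = Isp · g₀ = 310 × 9.80665 = 3040.1 m/s.
m₀ = m_dry + m_prop = 0.779 + 4.931 = 5.71 t.
By the Tsiolkovsky rocket equation, Δv = v_e · ln(m₀/m_f) = 3040.1 × ln(7.33) = 3040.1 × 1.9920 ≈ 6055.7 m/s.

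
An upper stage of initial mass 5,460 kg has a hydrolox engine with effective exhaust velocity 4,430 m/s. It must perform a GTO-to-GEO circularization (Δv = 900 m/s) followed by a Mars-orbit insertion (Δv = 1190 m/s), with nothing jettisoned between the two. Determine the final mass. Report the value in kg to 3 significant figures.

final mass ≈ 3410 kg

After the first burn: m = 5460 × exp(−900/4430.0) = 5460 × 0.81615 = 4,456.18 kg.
After the second burn: m = 4,456.18 × exp(−1190/4430.0) = 4,456.18 × 0.76443 = 3,406.44 kg.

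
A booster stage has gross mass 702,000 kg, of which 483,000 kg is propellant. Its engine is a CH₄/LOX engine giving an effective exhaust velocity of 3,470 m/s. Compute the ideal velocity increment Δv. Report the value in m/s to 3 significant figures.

m_f = m₀ − m_prop = 702,000 − 483,000 = 219,000 kg.
Δv = v_e · ln(m₀/m_f) = 3470.0 × ln(3.205) = 3470.0 × 1.1649 ≈ 4042.1 m/s.

Δv ≈ 4040 m/s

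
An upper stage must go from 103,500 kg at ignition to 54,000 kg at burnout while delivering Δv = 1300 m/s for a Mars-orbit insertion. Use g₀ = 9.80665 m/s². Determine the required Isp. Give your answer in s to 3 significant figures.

Isp ≈ 204 s

ln(m₀/m_f) = ln(103500/54000) = ln(1.917) = 0.6506.
v_e = Δv / ln(m₀/m_f) = 1300 / 0.6506 = 1998.2 m/s.
Isp = v_e / g₀ = 1998.2 / 9.80665 = 203.8 s.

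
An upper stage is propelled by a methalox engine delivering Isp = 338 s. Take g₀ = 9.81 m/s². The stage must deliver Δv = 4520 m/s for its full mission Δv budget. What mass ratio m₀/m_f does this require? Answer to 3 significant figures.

mass ratio ≈ 3.91

v_e = Isp · g₀ = 338 × 9.81 = 3315.8 m/s.
m₀/m_f = exp(Δv / v_e) = exp(4520 / 3315.8) = exp(1.3632) = 3.9086.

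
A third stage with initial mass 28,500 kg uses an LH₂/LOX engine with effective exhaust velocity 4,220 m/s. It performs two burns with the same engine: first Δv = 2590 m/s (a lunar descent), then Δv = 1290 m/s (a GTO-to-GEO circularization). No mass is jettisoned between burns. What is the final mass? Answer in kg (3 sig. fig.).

final mass ≈ 11400 kg

After the first burn: m = 28500 × exp(−2590/4220.0) = 28500 × 0.54132 = 15,427.6 kg.
After the second burn: m = 15,427.6 × exp(−1290/4220.0) = 15,427.6 × 0.73662 = 11,364.3 kg.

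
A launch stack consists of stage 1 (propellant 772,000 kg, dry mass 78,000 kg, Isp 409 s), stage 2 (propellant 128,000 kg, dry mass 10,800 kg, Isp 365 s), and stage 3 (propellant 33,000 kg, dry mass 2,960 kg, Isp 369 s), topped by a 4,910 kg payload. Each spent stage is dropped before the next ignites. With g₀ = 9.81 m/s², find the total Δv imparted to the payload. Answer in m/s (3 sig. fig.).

Ignition mass of stage 1 = 772,000+78,000 + 128,000+10,800 + 33,000+2,960 + 4,910 = 1,029,670 kg.
Stage 1: m₀ = 1,029,670 kg, m_f = 1,029,670 − 772,000 = 257,670 kg; Δv = 409×9.81×ln(3.996) = 4012.3×1.3853 ≈ 5558 m/s.
Stage 2: m₀ = 179,670 kg, m_f = 179,670 − 128,000 = 51,670 kg; Δv = 365×9.81×ln(3.477) = 3580.7×1.2462 ≈ 4462 m/s.
Stage 3: m₀ = 40,870 kg, m_f = 40,870 − 33,000 = 7,870 kg; Δv = 369×9.81×ln(5.193) = 3619.9×1.6473 ≈ 5963 m/s.
Total Δv = 5558 + 4462 + 5963 = 15983 m/s.

Δv ≈ 16000 m/s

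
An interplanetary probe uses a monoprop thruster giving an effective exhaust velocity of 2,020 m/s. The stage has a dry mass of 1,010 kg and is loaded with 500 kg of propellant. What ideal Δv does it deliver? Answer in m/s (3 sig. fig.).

Δv ≈ 812 m/s

m₀ = m_dry + m_prop = 1,010 + 500 = 1,510 kg.
Rocket equation: Δv = v_e · ln(m₀/m_f) = 2020.0 × ln(1.495) = 2020.0 × 0.4022 ≈ 812.4 m/s.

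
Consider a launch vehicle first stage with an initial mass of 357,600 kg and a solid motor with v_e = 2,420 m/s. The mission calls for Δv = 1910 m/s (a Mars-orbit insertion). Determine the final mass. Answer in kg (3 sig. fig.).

final mass ≈ 162000 kg

By the Tsiolkovsky rocket equation, m₀/m_f = exp(Δv / v_e) = exp(1910 / 2420.0) = exp(0.7893) = 2.2018.
m_f = m₀ / 2.2018 = 357,600 / 2.2018 = 162,413 kg.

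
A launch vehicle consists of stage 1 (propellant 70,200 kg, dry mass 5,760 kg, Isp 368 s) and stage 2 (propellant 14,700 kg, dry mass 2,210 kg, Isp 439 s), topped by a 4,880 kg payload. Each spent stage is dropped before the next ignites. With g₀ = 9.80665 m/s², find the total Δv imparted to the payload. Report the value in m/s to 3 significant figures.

Ignition mass of stage 1 = 70,200+5,760 + 14,700+2,210 + 4,880 = 97,750 kg.
Stage 1: m₀ = 97,750 kg, m_f = 97,750 − 70,200 = 27,550 kg; Δv = 368×9.80665×ln(3.548) = 3608.8×1.2664 ≈ 4570 m/s.
Stage 2: m₀ = 21,790 kg, m_f = 21,790 − 14,700 = 7,090 kg; Δv = 439×9.80665×ln(3.073) = 4305.1×1.1228 ≈ 4834 m/s.
Total Δv = 4570 + 4834 = 9404 m/s.

Δv ≈ 9400 m/s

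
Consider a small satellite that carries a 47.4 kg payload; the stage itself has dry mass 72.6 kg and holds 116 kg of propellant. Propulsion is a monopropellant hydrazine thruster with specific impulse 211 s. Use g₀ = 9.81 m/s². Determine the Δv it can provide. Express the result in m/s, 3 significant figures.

v_e = Isp · g₀ = 211 × 9.81 = 2069.9 m/s.
m₀ = payload + dry + propellant = 47.4 + 72.6 + 116 = 236 kg.
m_f = payload + dry = 47.4 + 72.6 = 120 kg.
Using Δv = v_e ln(m₀/m_f): Δv = v_e · ln(m₀/m_f) = 2069.9 × ln(1.967) = 2069.9 × 0.6763 ≈ 1400.0 m/s.

Δv ≈ 1400 m/s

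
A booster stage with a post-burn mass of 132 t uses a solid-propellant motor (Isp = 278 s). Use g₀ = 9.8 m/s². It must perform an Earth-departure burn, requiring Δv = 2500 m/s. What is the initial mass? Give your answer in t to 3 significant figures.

v_e = Isp · g₀ = 278 × 9.8 = 2724.4 m/s.
m₀/m_f = exp(Δv / v_e) = exp(2500 / 2724.4) = exp(0.9176) = 2.5034.
m₀ = m_f × 2.5034 = 132 × 2.5034 = 330.449 t.

initial mass ≈ 330 t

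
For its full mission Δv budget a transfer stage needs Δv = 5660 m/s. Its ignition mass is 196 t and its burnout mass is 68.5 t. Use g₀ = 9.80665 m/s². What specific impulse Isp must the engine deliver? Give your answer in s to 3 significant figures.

Isp ≈ 549 s

ln(m₀/m_f) = ln(196000/68500) = ln(2.861) = 1.0513.
v_e = Δv / ln(m₀/m_f) = 5660 / 1.0513 = 5383.9 m/s.
Isp = v_e / g₀ = 5383.9 / 9.80665 = 549.0 s.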